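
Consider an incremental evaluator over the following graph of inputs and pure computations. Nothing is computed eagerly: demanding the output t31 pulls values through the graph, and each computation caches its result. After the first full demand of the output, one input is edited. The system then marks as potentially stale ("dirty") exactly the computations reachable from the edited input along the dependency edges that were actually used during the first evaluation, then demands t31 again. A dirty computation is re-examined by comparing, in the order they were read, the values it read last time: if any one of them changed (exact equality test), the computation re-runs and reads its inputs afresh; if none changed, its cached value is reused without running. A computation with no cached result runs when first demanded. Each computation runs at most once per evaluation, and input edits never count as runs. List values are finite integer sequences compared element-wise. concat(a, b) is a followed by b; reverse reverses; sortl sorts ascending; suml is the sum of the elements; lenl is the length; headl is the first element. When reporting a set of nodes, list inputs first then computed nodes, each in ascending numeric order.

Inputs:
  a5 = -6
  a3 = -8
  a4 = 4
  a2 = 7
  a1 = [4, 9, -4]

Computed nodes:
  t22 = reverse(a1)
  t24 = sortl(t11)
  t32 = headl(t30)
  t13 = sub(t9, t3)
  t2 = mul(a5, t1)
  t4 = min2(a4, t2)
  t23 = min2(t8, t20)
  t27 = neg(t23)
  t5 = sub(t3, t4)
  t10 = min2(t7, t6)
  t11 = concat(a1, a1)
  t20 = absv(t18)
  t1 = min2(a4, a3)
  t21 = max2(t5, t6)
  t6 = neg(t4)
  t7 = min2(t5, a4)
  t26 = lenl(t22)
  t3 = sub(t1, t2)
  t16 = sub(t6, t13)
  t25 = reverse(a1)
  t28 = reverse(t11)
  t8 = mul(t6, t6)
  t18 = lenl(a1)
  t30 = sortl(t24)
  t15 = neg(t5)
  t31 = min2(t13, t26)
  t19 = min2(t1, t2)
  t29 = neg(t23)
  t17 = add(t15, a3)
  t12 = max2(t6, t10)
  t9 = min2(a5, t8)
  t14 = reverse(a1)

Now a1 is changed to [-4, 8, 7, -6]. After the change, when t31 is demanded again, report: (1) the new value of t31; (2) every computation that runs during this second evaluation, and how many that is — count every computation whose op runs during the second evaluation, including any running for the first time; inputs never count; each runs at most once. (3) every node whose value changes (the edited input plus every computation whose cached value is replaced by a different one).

t31 now evaluates to 4.
Run set: t22, t26, t31 (3 run).
Changed values: a1, t22, t26, t31.

Initial pass — values computed on the first demand:
  t1 = min2(4, -8) = -8
  t2 = mul(-6, -8) = 48
  t3 = sub(-8, 48) = -56
  t4 = min2(4, 48) = 4
  t6 = neg(4) = -4
  t8 = mul(-4, -4) = 16
  t9 = min2(-6, 16) = -6
  t13 = sub(-6, -56) = 50
  t22 = reverse([4, 9, -4]) = [-4, 9, 4]
  t26 = lenl([-4, 9, 4]) = 3
  t31 = min2(50, 3) = 3

Second demand — change propagation:
  t22: re-runs because a1 [4, 9, -4]->[-4, 8, 7, -6]; new result [-6, 7, 8, -4].
  t26: re-runs because t22 [-4, 9, 4]->[-6, 7, 8, -4]; new result 4.
  t31: re-runs because t26 3->4; new result 4.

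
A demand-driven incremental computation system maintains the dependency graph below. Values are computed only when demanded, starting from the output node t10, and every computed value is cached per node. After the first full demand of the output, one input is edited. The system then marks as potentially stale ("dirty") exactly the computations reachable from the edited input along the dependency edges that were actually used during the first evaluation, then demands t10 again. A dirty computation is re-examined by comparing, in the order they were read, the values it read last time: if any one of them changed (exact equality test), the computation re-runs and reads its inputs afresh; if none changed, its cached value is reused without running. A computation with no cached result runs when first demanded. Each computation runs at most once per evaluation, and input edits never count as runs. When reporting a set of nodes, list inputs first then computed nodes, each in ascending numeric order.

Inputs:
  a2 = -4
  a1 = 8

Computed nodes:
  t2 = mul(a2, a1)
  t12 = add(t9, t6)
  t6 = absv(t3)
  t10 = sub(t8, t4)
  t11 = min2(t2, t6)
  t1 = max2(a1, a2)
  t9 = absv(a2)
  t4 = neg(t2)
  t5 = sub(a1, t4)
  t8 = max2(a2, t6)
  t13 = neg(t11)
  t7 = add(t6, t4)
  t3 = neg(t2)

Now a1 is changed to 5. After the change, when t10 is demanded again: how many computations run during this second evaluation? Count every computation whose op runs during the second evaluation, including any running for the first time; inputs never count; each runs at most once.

First evaluation (everything demanded from the output):
  t2 = mul(-4, 8) = -32
  t3 = neg(-32) = 32
  t4 = neg(-32) = 32
  t6 = absv(32) = 32
  t8 = max2(-4, 32) = 32
  t10 = sub(32, 32) = 0

Propagation after the edit:
  t2: runs — a1 8->5; result -20.
  t3: runs — t2 -32->-20; result 20.
  t4: runs — t2 -32->-20; result 20.
  t6: runs — t3 32->20; result 20.
  t8: runs — t6 32->20; result 20.
  t10: runs — t8 32->20; t4 32->20; result 0 (same value as before).

Computations that run: t2, t3, t4, t6, t8, t10 — 6 in total.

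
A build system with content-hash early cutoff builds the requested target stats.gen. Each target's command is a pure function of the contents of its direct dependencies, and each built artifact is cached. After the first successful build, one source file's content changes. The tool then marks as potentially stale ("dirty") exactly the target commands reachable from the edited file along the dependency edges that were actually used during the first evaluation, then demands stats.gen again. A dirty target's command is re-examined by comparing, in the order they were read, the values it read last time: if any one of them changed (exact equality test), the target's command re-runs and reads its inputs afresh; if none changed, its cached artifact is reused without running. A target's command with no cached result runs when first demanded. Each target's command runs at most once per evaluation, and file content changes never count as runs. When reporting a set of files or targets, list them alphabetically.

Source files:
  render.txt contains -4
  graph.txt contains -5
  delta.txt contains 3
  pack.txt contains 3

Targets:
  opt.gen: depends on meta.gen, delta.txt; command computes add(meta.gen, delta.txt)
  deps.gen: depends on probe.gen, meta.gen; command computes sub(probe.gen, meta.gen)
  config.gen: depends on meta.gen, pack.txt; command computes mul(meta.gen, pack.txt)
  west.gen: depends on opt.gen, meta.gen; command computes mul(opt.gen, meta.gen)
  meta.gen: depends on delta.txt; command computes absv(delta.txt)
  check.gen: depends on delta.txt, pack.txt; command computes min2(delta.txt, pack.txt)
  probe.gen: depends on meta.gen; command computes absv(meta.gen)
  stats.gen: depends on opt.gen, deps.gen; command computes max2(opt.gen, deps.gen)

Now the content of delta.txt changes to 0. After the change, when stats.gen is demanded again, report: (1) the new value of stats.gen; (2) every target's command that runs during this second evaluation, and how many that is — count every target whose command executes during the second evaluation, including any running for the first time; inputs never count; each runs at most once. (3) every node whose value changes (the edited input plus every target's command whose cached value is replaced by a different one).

New value of stats.gen: 0.
Target commands that run: deps.gen, meta.gen, opt.gen, probe.gen, stats.gen — 5 in total.
Values that change: delta.txt, meta.gen, opt.gen, probe.gen, stats.gen.

First evaluation (everything demanded from the output):
  meta.gen = absv(3) = 3
  opt.gen = add(3, 3) = 6
  probe.gen = absv(3) = 3
  deps.gen = sub(3, 3) = 0
  stats.gen = max2(6, 0) = 6

Propagation after the edit:
  meta.gen: runs — delta.txt 3->0; result 0.
  opt.gen: runs — meta.gen 3->0; delta.txt 3->0; result 0.
  probe.gen: runs — meta.gen 3->0; result 0.
  deps.gen: runs — probe.gen 3->0; meta.gen 3->0; result 0 (same value as before).
  stats.gen: runs — opt.gen 6->0; result 0.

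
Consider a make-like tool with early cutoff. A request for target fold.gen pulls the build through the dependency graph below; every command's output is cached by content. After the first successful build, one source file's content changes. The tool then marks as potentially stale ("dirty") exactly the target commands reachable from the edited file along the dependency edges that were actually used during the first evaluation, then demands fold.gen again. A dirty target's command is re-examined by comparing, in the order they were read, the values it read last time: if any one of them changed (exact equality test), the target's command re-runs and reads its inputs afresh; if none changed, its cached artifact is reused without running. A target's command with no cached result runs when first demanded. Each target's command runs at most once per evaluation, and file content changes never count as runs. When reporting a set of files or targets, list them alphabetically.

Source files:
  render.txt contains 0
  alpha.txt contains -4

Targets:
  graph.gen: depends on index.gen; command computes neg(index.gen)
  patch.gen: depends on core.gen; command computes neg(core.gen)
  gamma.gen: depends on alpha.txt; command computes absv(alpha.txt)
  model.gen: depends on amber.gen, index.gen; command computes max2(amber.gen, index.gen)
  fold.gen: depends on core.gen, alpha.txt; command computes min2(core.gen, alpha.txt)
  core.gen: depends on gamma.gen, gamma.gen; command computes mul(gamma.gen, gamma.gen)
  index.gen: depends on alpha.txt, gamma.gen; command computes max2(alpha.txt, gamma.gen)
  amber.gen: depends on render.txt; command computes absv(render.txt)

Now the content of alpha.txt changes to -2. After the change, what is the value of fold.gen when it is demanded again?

First demand of the output computes:
  gamma.gen = absv(-4) = 4
  core.gen = mul(4, 4) = 16
  fold.gen = min2(16, -4) = -4

After the edit, cleaning proceeds:
  gamma.gen: a read changed (alpha.txt -4->-2) — executes, giving 2.
  core.gen: a read changed (gamma.gen 4->2; gamma.gen 4->2) — executes, giving 4.
  fold.gen: a read changed (core.gen 16->4; alpha.txt -4->-2) — executes, giving -2.

Demanding fold.gen again yields -2.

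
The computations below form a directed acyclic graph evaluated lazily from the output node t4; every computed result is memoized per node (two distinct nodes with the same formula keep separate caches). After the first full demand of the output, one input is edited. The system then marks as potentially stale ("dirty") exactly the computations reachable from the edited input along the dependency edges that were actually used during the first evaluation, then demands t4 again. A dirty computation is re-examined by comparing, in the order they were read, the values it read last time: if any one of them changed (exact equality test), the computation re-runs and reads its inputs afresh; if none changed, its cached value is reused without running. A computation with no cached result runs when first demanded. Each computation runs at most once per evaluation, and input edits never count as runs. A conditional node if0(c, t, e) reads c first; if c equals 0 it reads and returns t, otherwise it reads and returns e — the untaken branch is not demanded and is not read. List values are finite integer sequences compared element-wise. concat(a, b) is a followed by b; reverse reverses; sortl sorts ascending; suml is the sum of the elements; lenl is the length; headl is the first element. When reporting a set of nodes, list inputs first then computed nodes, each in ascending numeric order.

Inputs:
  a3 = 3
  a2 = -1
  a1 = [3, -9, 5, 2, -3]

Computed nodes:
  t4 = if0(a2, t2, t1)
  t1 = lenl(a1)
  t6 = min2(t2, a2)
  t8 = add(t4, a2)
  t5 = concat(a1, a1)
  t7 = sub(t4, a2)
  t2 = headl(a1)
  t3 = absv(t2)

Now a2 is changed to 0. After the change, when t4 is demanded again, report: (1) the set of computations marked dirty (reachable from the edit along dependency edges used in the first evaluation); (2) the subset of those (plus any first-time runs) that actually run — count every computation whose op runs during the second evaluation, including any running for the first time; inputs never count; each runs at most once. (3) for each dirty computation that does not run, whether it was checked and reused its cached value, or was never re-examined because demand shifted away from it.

First demand of the output computes:
  t1 = lenl([3, -9, 5, 2, -3]) = 5
  t4 = if0(a2=-1 -> else branch t1) = 5

After the edit, cleaning proceeds:
  t2: had never run; runs now, result 3.
  t4: a read changed (a2 -1->0) — executes, giving 3.

Note the branch switch — t2 had no cache and runs now for the first time.

The edit dirties: t4.
2 computations run: t2, t4.
No dirty computation escaped a run.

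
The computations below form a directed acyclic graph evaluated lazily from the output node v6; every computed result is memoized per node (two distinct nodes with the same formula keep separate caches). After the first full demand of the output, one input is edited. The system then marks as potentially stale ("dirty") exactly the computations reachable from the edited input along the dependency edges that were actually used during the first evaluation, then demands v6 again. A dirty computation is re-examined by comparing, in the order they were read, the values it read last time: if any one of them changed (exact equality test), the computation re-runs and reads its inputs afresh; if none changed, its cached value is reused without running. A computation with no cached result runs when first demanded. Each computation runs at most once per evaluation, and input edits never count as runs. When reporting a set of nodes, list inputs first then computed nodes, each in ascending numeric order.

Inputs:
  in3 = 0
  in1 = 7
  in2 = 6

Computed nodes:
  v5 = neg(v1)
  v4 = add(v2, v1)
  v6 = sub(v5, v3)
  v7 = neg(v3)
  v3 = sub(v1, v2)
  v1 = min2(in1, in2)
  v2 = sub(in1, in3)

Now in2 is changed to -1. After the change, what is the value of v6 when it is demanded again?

Demanding v6 again yields 9.

First demand of the output computes:
  v1 = min2(7, 6) = 6
  v2 = sub(7, 0) = 7
  v3 = sub(6, 7) = -1
  v5 = neg(6) = -6
  v6 = sub(-6, -1) = -5

After the edit, cleaning proceeds:
  v1: a read changed (in2 6->-1) — executes, giving -1.
  v3: a read changed (v1 6->-1) — executes, giving -8.
  v5: a read changed (v1 6->-1) — executes, giving 1.
  v6: a read changed (v5 -6->1; v3 -1->-8) — executes, giving 9.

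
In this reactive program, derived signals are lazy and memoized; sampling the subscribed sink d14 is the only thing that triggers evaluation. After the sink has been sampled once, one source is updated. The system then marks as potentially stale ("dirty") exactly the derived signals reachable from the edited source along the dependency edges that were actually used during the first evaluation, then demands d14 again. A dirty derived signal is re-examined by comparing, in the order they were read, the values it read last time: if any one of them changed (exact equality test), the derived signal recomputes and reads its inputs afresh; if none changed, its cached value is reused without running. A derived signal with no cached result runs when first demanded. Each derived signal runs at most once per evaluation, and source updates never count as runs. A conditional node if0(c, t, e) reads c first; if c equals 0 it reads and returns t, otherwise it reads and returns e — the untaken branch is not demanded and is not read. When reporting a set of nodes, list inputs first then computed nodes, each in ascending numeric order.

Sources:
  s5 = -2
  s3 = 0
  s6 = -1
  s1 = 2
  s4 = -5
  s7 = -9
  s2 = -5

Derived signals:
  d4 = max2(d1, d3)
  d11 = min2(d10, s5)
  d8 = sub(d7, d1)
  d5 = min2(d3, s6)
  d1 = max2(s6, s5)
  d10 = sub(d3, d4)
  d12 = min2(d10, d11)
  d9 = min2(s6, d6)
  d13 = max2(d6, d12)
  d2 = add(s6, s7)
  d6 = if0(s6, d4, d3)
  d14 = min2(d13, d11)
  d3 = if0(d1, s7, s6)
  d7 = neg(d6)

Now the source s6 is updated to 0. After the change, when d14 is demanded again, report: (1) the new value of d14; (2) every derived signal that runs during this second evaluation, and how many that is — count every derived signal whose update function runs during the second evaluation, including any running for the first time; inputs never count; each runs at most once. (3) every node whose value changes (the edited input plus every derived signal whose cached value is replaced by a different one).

Demanding d14 again yields -9.
9 derived signals run: d1, d3, d4, d6, d10, d11, d12, d13, d14.
The nodes whose values change: s6, d1, d3, d4, d6, d10, d11, d12, d13, d14.

First demand of the output computes:
  d1 = max2(-1, -2) = -1
  d3 = if0(d1=-1 -> else branch s6) = -1
  d4 = max2(-1, -1) = -1
  d6 = if0(s6=-1 -> else branch d3) = -1
  d10 = sub(-1, -1) = 0
  d11 = min2(0, -2) = -2
  d12 = min2(0, -2) = -2
  d13 = max2(-1, -2) = -1
  d14 = min2(-1, -2) = -2

After the edit, cleaning proceeds:
  d1: a read changed (s6 -1->0) — executes, giving 0.
  d3: a read changed (d1 -1->0; s6 -1->0) — executes, giving -9.
  d4: a read changed (d1 -1->0; d3 -1->-9) — executes, giving 0.
  d6: a read changed (s6 -1->0; d3 -1->-9) — executes, giving 0.
  d10: a read changed (d3 -1->-9; d4 -1->0) — executes, giving -9.
  d11: a read changed (d10 0->-9) — executes, giving -9.
  d12: a read changed (d10 0->-9; d11 -2->-9) — executes, giving -9.
  d13: a read changed (d6 -1->0; d12 -2->-9) — executes, giving 0.
  d14: a read changed (d13 -1->0; d11 -2->-9) — executes, giving -9.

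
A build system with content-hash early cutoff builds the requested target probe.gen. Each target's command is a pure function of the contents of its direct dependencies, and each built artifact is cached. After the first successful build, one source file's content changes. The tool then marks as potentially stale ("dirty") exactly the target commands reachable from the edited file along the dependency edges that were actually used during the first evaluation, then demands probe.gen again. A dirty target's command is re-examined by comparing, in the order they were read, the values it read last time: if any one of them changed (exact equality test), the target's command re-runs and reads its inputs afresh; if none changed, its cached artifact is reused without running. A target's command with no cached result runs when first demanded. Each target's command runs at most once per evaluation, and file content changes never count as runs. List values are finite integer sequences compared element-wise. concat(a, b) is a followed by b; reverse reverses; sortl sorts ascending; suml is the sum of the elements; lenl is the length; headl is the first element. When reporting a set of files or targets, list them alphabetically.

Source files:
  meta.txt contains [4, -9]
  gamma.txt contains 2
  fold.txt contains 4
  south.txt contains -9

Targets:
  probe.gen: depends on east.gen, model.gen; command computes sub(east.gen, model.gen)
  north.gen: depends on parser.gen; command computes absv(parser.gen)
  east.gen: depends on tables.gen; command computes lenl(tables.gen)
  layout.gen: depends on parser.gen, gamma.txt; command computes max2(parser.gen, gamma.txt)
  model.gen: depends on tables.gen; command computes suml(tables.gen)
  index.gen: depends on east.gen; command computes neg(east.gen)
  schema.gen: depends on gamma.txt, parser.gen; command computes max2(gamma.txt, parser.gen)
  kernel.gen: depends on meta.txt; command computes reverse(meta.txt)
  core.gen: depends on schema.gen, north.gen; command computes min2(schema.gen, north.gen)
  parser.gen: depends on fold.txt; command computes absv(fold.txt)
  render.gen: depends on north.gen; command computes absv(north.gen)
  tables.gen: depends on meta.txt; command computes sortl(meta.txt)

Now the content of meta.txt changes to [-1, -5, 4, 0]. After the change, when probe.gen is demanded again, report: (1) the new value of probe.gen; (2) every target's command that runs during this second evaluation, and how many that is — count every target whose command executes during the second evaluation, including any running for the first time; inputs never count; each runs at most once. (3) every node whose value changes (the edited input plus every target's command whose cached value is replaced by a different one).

First evaluation (everything demanded from the output):
  tables.gen = sortl([4, -9]) = [-9, 4]
  east.gen = lenl([-9, 4]) = 2
  model.gen = suml([-9, 4]) = -5
  probe.gen = sub(2, -5) = 7

Propagation after the edit:
  tables.gen: runs — meta.txt [4, -9]->[-1, -5, 4, 0]; result [-5, -1, 0, 4].
  east.gen: runs — tables.gen [-9, 4]->[-5, -1, 0, 4]; result 4.
  model.gen: runs — tables.gen [-9, 4]->[-5, -1, 0, 4]; result -2.
  probe.gen: runs — east.gen 2->4; model.gen -5->-2; result 6.

New value of probe.gen: 6.
Target commands that run: east.gen, model.gen, probe.gen, tables.gen — 4 in total.
Values that change: east.gen, meta.txt, model.gen, probe.gen, tables.gen.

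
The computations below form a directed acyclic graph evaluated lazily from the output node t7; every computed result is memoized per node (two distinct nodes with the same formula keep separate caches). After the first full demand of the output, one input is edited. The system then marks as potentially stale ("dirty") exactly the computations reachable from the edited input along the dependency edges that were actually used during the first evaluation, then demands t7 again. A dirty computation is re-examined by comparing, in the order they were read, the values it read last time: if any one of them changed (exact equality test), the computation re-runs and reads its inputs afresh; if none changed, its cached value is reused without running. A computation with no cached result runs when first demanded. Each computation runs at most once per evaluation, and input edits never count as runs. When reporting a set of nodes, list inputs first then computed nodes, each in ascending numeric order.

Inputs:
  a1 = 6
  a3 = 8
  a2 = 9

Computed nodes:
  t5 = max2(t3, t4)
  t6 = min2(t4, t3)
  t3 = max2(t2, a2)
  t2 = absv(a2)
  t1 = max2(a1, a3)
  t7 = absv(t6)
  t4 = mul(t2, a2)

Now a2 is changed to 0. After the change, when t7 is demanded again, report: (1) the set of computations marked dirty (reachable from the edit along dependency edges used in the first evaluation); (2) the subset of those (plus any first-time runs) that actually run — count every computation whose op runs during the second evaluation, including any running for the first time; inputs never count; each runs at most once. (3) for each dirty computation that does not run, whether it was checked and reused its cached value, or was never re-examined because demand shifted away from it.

The edit dirties: t2, t3, t4, t6, t7.
5 computations run: t2, t3, t4, t6, t7.
No dirty computation escaped a run.

First demand of the output computes:
  t2 = absv(9) = 9
  t3 = max2(9, 9) = 9
  t4 = mul(9, 9) = 81
  t6 = min2(81, 9) = 9
  t7 = absv(9) = 9

After the edit, cleaning proceeds:
  t2: a read changed (a2 9->0) — executes, giving 0.
  t3: a read changed (t2 9->0; a2 9->0) — executes, giving 0.
  t4: a read changed (t2 9->0; a2 9->0) — executes, giving 0.
  t6: a read changed (t4 81->0; t3 9->0) — executes, giving 0.
  t7: a read changed (t6 9->0) — executes, giving 0.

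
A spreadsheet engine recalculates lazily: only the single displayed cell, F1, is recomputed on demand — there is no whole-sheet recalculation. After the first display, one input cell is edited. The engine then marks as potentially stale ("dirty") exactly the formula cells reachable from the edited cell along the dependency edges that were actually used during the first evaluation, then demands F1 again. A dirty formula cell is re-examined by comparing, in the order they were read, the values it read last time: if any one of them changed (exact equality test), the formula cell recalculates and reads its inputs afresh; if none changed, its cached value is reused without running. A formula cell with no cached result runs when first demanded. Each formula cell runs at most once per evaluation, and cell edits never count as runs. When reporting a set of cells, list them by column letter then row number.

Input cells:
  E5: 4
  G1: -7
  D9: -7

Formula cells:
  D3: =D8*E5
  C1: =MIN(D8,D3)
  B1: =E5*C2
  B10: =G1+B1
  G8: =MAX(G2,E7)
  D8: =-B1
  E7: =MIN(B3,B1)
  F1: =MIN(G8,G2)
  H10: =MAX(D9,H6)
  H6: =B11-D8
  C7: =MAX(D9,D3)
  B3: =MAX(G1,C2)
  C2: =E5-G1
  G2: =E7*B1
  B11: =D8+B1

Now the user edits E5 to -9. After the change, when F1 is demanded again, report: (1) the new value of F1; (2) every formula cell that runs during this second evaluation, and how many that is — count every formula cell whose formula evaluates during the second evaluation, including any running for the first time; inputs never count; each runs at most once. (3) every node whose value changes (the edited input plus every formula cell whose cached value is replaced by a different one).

New value of F1: -36.
Formula cells that run: B1, B3, C2, E7, F1, G2, G8 — 7 in total.
Values that change: B1, B3, C2, E5, E7, F1, G2, G8.

First evaluation (everything demanded from the output):
  C2 = 4 - -7 = 11
  B1 = 4 * 11 = 44
  B3 = MAX(-7, 11) = 11
  E7 = MIN(11, 44) = 11
  G2 = 11 * 44 = 484
  G8 = MAX(484, 11) = 484
  F1 = MIN(484, 484) = 484

Propagation after the edit:
  C2: runs — E5 4->-9; result -2.
  B1: runs — E5 4->-9; C2 11->-2; result 18.
  B3: runs — C2 11->-2; result -2.
  E7: runs — B3 11->-2; B1 44->18; result -2.
  G2: runs — E7 11->-2; B1 44->18; result -36.
  G8: runs — G2 484->-36; E7 11->-2; result -2.
  F1: runs — G8 484->-2; G2 484->-36; result -36.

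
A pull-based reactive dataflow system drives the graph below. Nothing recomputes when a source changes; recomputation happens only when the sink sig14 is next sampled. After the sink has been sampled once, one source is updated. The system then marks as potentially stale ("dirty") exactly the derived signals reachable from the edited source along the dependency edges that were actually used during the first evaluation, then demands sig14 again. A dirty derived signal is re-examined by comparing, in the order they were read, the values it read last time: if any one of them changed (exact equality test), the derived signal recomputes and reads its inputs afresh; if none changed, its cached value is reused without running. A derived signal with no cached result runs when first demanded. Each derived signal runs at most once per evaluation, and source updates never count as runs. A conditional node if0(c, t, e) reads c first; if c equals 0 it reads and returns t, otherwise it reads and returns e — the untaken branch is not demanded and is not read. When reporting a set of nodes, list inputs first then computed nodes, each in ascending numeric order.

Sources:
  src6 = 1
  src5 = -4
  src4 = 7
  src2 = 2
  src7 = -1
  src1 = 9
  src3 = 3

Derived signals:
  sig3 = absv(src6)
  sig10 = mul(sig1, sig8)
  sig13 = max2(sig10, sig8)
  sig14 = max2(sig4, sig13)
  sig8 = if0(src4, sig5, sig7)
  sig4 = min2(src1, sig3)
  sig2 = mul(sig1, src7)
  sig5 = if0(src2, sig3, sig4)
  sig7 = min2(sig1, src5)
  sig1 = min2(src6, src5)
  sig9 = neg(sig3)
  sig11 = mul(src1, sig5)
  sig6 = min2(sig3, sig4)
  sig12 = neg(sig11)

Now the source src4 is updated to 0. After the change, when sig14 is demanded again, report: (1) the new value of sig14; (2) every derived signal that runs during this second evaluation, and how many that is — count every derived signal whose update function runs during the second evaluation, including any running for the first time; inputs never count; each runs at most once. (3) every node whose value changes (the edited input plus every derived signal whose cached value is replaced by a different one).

New value of sig14: 1.
Derived signals that run: sig5, sig8, sig10, sig13, sig14 — 5 in total.
Values that change: src4, sig8, sig10, sig13, sig14.
Key observation: a condition flipped, so demand reaches new nodes — sig5 runs for the first time.

First evaluation (everything demanded from the output):
  sig1 = min2(1, -4) = -4
  sig3 = absv(1) = 1
  sig4 = min2(9, 1) = 1
  sig7 = min2(-4, -4) = -4
  sig8 = if0(src4=7 -> else branch sig7) = -4
  sig10 = mul(-4, -4) = 16
  sig13 = max2(16, -4) = 16
  sig14 = max2(1, 16) = 16

Propagation after the edit:
  sig5: demanded for the first time — runs, produces 1.
  sig8: runs — src4 7->0; result 1.
  sig10: runs — sig8 -4->1; result -4.
  sig13: runs — sig10 16->-4; sig8 -4->1; result 1.
  sig14: runs — sig13 16->1; result 1.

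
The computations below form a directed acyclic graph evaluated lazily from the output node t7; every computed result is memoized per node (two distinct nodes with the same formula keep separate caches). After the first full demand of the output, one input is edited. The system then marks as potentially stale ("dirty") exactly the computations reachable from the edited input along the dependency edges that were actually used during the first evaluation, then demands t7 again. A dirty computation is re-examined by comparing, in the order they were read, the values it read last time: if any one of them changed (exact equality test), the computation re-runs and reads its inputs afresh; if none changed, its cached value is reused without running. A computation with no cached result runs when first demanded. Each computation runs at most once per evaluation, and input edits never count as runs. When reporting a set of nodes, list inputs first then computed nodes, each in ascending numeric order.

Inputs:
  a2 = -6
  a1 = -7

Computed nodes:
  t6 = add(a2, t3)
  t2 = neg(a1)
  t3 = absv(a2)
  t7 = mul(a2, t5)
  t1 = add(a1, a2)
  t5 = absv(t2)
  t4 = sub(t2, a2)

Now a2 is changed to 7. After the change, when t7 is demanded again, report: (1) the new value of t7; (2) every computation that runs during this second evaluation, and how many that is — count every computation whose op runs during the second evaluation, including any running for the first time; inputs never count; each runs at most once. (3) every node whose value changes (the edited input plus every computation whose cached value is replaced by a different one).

Demanding t7 again yields 49.
1 computations run: t7.
The nodes whose values change: a2, t7.

First demand of the output computes:
  t2 = neg(-7) = 7
  t5 = absv(7) = 7
  t7 = mul(-6, 7) = -42

After the edit, cleaning proceeds:
  t7: a read changed (a2 -6->7) — executes, giving 49.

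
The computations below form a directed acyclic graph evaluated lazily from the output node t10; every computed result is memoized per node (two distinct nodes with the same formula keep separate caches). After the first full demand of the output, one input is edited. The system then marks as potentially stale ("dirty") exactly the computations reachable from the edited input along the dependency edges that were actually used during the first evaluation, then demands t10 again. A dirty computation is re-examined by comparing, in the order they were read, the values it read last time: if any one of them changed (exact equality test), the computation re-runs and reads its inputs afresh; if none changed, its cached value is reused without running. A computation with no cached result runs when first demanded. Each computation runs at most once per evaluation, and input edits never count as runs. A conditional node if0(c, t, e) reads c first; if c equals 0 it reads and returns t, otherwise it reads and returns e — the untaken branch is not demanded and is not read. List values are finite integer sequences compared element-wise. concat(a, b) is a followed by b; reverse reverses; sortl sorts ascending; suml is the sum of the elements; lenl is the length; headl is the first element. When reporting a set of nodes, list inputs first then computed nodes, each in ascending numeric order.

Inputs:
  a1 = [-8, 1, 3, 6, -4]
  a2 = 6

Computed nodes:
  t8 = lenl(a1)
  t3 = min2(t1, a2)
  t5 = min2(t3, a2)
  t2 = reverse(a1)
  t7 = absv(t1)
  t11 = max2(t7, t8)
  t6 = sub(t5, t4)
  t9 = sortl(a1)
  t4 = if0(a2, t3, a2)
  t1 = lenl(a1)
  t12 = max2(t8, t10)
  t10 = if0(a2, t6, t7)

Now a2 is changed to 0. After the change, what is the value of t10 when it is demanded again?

First demand of the output computes:
  t1 = lenl([-8, 1, 3, 6, -4]) = 5
  t7 = absv(5) = 5
  t10 = if0(a2=6 -> else branch t7) = 5

After the edit, cleaning proceeds:
  t3: had never run; runs now, result 0.
  t4: had never run; runs now, result 0.
  t5: had never run; runs now, result 0.
  t6: had never run; runs now, result 0.
  t10: a read changed (a2 6->0) — executes, giving 0.

Note the branch switch — t3, t4, t5, t6 had no cache and run now for the first time.

Demanding t10 again yields 0.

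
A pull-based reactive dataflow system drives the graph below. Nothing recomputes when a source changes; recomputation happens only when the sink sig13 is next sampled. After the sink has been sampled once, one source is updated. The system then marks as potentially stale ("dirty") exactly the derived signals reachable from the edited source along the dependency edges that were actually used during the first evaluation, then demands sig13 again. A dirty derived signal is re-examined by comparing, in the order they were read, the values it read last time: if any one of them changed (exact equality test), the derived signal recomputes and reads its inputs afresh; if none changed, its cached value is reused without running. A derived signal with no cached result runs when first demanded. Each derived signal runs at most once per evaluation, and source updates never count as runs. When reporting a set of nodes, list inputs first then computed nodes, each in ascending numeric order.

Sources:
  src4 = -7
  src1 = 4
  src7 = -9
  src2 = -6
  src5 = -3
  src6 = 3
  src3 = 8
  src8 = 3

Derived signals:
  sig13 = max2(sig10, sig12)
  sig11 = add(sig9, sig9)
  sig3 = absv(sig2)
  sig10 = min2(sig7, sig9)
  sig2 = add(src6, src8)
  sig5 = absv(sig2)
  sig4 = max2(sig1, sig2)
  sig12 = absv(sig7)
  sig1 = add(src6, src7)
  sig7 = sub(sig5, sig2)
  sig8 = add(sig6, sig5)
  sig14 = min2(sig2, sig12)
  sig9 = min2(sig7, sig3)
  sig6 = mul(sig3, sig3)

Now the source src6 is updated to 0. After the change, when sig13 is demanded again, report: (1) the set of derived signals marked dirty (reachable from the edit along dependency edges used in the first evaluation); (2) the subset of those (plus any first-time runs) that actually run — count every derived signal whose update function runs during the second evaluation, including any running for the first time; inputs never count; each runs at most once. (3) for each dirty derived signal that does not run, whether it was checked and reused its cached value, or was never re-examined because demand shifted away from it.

Marked dirty: sig2, sig3, sig5, sig7, sig9, sig10, sig12, sig13.
Derived signals that run: sig2, sig3, sig5, sig7, sig9 — 5 in total.
Checked but reused from cache: sig10, sig12, sig13.
Key observation: the cutoff stops propagation at sig10 — its inputs' values are unchanged, so it reuses its cache.

First evaluation (everything demanded from the output):
  sig2 = add(3, 3) = 6
  sig3 = absv(6) = 6
  sig5 = absv(6) = 6
  sig7 = sub(6, 6) = 0
  sig9 = min2(0, 6) = 0
  sig10 = min2(0, 0) = 0
  sig12 = absv(0) = 0
  sig13 = max2(0, 0) = 0

Propagation after the edit:
  sig2: runs — src6 3->0; result 3.
  sig3: runs — sig2 6->3; result 3.
  sig5: runs — sig2 6->3; result 3.
  sig7: runs — sig5 6->3; sig2 6->3; result 0 (same value as before).
  sig9: runs — sig3 6->3; result 0 (same value as before).
  sig10: checked — values it read are unchanged (sig7 unchanged, sig9 unchanged); reused cached 0 without running.
  sig12: checked — values it read are unchanged (sig7 unchanged); reused cached 0 without running.
  sig13: checked — values it read are unchanged (sig10 unchanged, sig12 unchanged); reused cached 0 without running.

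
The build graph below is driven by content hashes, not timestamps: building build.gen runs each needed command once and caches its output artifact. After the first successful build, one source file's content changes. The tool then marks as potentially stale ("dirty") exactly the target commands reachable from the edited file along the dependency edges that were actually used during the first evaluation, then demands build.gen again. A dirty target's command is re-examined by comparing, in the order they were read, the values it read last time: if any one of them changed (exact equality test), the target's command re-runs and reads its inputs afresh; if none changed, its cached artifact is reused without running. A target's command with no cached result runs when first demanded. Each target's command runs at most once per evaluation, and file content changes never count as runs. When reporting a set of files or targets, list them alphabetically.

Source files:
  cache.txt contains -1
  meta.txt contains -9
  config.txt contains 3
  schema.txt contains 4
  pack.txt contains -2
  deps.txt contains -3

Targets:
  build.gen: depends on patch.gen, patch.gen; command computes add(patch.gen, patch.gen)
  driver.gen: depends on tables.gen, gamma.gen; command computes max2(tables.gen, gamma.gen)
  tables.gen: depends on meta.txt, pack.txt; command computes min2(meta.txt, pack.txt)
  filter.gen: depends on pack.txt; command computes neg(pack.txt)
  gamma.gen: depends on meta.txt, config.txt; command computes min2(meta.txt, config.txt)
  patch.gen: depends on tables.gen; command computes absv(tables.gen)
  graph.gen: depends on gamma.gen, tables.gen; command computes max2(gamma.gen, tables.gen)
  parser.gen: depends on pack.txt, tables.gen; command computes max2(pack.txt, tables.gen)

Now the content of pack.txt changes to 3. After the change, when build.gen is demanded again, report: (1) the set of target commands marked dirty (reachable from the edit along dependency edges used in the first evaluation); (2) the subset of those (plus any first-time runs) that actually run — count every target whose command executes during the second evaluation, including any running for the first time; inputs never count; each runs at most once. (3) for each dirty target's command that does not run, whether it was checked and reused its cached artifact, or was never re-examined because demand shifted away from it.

Dirty set: build.gen, patch.gen, tables.gen.
Run set: tables.gen (1 run).
Re-examined without running (cache reused): build.gen, patch.gen.
The important point: tables.gen recomputes to an identical value, and the output ends up unchanged.

Initial pass — values computed on the first demand:
  tables.gen = min2(-9, -2) = -9
  patch.gen = absv(-9) = 9
  build.gen = add(9, 9) = 18

Second demand — change propagation:
  tables.gen: re-runs because pack.txt -2->3; new result -9 (unchanged).
  patch.gen: re-examined; everything it read last time is the same (tables.gen unchanged) — cache 9 kept, no run.
  build.gen: re-examined; everything it read last time is the same (patch.gen unchanged, patch.gen unchanged) — cache 18 kept, no run.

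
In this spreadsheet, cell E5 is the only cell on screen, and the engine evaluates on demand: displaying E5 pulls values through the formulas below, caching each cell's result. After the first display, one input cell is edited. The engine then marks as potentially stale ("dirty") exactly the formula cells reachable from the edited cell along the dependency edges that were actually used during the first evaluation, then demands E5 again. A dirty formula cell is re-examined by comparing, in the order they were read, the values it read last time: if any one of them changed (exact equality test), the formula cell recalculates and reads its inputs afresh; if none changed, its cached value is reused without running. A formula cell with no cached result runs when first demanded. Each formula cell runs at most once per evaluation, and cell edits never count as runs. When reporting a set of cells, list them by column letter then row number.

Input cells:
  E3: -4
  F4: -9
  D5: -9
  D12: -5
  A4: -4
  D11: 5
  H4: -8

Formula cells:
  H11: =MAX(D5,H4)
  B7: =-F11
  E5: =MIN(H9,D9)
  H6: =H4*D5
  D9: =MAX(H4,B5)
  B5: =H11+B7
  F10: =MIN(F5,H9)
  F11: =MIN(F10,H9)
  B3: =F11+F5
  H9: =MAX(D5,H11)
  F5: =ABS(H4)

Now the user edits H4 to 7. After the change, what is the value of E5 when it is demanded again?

Initial pass — values computed on the first demand:
  F5 = ABS(-8) = 8
  H11 = MAX(-9, -8) = -8
  H9 = MAX(-9, -8) = -8
  F10 = MIN(8, -8) = -8
  F11 = MIN(-8, -8) = -8
  B7 = -(-8) = 8
  B5 = -8 + 8 = 0
  D9 = MAX(-8, 0) = 0
  E5 = MIN(-8, 0) = -8

Second demand — change propagation:
  F5: re-runs because H4 -8->7; new result 7.
  H11: re-runs because H4 -8->7; new result 7.
  H9: re-runs because H11 -8->7; new result 7.
  F10: re-runs because F5 8->7; H9 -8->7; new result 7.
  F11: re-runs because F10 -8->7; H9 -8->7; new result 7.
  B7: re-runs because F11 -8->7; new result -7.
  B5: re-runs because H11 -8->7; B7 8->-7; new result 0 (unchanged).
  D9: re-runs because H4 -8->7; new result 7.
  E5: re-runs because H9 -8->7; D9 0->7; new result 7.

E5 now evaluates to 7.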